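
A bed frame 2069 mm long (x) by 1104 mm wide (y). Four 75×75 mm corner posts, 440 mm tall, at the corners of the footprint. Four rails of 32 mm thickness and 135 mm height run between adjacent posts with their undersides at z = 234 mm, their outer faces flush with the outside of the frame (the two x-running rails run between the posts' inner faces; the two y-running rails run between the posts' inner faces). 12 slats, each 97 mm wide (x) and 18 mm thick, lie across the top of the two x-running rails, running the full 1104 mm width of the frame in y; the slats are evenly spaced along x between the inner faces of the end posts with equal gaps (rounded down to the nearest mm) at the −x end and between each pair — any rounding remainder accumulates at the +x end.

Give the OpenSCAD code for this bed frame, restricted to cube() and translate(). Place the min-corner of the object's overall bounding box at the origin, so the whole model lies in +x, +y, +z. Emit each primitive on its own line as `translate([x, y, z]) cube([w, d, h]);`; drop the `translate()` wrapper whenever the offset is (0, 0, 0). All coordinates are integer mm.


cube([75, 75, 440]);
translate([0, 1029, 0]) cube([75, 75, 440]);
translate([1994, 0, 0]) cube([75, 75, 440]);
translate([1994, 1029, 0]) cube([75, 75, 440]);
translate([75, 0, 234]) cube([1919, 32, 135]);
translate([75, 1072, 234]) cube([1919, 32, 135]);
translate([0, 75, 234]) cube([32, 954, 135]);
translate([2037, 75, 234]) cube([32, 954, 135]);
translate([133, 0, 369]) cube([97, 1104, 18]);
translate([288, 0, 369]) cube([97, 1104, 18]);
translate([443, 0, 369]) cube([97, 1104, 18]);
translate([598, 0, 369]) cube([97, 1104, 18]);
translate([753, 0, 369]) cube([97, 1104, 18]);
translate([908, 0, 369]) cube([97, 1104, 18]);
translate([1063, 0, 369]) cube([97, 1104, 18]);
translate([1218, 0, 369]) cube([97, 1104, 18]);
translate([1373, 0, 369]) cube([97, 1104, 18]);
translate([1528, 0, 369]) cube([97, 1104, 18]);
translate([1683, 0, 369]) cube([97, 1104, 18]);
translate([1838, 0, 369]) cube([97, 1104, 18]);


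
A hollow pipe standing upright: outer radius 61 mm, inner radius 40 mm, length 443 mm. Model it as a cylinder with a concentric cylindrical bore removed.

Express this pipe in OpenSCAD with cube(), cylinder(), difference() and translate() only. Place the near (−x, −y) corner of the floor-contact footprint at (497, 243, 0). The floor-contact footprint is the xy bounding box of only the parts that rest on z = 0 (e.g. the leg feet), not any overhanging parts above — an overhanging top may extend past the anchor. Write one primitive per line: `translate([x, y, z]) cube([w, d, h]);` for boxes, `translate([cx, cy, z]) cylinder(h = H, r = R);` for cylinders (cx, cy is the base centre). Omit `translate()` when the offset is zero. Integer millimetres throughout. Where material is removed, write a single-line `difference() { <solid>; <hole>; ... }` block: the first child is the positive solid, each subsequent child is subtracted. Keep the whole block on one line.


difference() { translate([558, 304, 0]) cylinder(h = 443, r = 61); translate([558, 304, 0]) cylinder(h = 443, r = 40); }


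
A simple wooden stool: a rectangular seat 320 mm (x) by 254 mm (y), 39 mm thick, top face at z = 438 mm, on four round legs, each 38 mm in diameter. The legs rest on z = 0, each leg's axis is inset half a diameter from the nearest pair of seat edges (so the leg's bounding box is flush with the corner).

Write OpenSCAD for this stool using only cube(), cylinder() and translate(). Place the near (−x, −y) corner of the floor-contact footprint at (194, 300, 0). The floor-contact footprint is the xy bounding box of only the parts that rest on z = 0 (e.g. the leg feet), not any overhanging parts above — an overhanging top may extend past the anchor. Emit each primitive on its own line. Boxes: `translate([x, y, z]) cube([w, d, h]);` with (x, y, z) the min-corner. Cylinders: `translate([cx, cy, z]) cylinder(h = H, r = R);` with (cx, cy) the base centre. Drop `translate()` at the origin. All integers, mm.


// leg_h = 438 - 39 = 399
translate([194, 300, 399]) cube([320, 254, 39]);
translate([213, 319, 0]) cylinder(h = 399, r = 19);
translate([495, 319, 0]) cylinder(h = 399, r = 19);
translate([213, 535, 0]) cylinder(h = 399, r = 19);
translate([495, 535, 0]) cylinder(h = 399, r = 19);


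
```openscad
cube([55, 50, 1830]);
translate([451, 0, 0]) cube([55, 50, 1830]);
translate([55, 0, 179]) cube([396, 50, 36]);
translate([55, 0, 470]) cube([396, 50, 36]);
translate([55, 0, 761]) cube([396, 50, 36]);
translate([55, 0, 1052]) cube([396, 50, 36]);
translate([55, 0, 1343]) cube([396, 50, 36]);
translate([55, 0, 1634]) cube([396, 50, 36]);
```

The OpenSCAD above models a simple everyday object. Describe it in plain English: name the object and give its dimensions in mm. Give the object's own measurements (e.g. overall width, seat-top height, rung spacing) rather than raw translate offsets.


A straight ladder. Two 55×50 mm vertical rails, 1830 mm tall, stand 506 mm apart (outside-to-outside) with their front faces coplanar on the −y side. 6 rungs, each 50 mm deep and 36 mm tall, span between the inner faces of the rails, front faces flush with the rails. The lowest rung's underside is at z = 179 mm and rungs are spaced 291 mm apart (underside to underside).


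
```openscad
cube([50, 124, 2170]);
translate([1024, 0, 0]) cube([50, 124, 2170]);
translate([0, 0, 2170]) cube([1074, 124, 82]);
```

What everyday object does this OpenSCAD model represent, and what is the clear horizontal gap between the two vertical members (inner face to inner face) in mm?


A door frame. The clear opening width is 974 mm.

Two 2170 mm tall posts with a header on top — a door frame. The left jamb is 50 mm wide at x = 0; the right jamb starts at x = 1024. The clear opening is 1024 − 50 = 974 mm.


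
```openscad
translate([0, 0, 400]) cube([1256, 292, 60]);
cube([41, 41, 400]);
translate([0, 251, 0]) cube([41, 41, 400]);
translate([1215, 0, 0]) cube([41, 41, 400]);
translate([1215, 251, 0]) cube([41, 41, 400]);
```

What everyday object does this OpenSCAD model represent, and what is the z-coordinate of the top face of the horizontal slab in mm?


A bench. The seat-top height is 460 mm.

A long slab on four corner posts — a bench. The slab sits at z = 400 with thickness 60, so the top is 400 + 60 = 460 mm.


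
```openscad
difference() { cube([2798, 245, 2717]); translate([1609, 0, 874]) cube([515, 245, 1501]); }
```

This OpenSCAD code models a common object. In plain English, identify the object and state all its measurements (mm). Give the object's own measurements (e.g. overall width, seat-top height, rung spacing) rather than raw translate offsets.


A wall 2798 mm long (x), 245 mm thick (y), 2717 mm tall, with a rectangular window opening cut through it. The opening is 515 mm wide and 1501 mm tall; its sill is at z = 874 mm and its near (−x) edge is 1609 mm from the wall's −x end. The opening passes through the full wall thickness.


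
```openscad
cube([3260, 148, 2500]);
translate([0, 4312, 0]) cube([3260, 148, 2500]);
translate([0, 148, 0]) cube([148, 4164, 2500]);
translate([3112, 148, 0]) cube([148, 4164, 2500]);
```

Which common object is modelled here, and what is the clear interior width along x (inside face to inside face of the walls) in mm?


A house (or room) frame. The interior width is 2964 mm.

Four 2500 mm walls enclosing a rectangle with no floor or roof — a room or house frame. Outside width is 3260 mm and wall thickness is 148 mm, so the interior width is 3260 − 2 × 148 = 2964 mm.


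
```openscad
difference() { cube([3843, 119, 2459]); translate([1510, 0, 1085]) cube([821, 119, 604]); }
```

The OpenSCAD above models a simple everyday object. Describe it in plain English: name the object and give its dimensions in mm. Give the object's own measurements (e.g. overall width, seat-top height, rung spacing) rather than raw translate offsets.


A wall 3843 mm long (x), 119 mm thick (y), 2459 mm tall, with a rectangular window opening cut through it. The opening is 821 mm wide and 604 mm tall; its sill is at z = 1085 mm and its near (−x) edge is 1510 mm from the wall's −x end. The opening passes through the full wall thickness.


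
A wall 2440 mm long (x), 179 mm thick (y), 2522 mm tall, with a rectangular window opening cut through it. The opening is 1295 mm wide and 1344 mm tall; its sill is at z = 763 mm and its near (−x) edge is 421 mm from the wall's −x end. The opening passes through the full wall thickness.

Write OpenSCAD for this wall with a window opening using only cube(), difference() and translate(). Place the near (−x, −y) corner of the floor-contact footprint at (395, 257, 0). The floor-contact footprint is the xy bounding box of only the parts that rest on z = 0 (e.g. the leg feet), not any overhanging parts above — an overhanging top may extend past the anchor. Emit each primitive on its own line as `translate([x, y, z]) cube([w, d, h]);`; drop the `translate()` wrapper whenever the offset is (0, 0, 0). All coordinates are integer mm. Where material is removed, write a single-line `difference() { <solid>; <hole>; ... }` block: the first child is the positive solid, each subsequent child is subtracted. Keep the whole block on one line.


difference() { translate([395, 257, 0]) cube([2440, 179, 2522]); translate([816, 257, 763]) cube([1295, 179, 1344]); }


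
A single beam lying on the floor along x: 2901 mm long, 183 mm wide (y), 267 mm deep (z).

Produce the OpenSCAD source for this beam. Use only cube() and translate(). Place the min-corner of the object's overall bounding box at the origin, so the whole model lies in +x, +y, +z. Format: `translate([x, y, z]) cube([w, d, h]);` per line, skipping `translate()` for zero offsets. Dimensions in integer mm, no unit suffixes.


cube([2901, 183, 267]);


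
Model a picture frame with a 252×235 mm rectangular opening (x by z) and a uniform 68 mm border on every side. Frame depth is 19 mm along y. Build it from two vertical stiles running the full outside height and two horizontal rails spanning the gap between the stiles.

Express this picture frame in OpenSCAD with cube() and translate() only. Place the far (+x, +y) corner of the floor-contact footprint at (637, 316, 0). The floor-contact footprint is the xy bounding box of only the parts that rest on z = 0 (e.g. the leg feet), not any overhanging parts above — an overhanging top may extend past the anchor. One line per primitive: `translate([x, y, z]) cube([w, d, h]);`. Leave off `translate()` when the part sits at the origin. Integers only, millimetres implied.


translate([249, 297, 0]) cube([68, 19, 371]);
translate([569, 297, 0]) cube([68, 19, 371]);
translate([317, 297, 0]) cube([252, 19, 68]);
translate([317, 297, 303]) cube([252, 19, 68]);


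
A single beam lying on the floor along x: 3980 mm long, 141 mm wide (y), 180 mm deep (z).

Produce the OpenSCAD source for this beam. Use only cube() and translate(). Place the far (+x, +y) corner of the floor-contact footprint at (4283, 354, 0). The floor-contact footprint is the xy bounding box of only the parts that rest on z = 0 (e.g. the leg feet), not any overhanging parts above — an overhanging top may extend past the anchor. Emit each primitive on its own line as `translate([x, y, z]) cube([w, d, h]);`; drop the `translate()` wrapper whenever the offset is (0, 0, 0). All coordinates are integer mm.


translate([303, 213, 0]) cube([3980, 141, 180]);


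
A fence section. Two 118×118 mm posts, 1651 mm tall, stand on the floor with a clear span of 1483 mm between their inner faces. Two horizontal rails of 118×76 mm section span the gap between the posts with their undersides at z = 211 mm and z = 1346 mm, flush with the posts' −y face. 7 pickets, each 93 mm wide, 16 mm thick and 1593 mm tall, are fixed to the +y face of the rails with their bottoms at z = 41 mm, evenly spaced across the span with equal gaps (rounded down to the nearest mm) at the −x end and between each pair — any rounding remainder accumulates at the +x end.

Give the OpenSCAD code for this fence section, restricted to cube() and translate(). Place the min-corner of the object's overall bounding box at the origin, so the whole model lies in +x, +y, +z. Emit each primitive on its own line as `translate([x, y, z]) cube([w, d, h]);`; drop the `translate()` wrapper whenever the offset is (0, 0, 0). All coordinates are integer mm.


cube([118, 118, 1651]);
translate([1601, 0, 0]) cube([118, 118, 1651]);
translate([118, 0, 211]) cube([1483, 118, 76]);
translate([118, 0, 1346]) cube([1483, 118, 76]);
translate([222, 118, 41]) cube([93, 16, 1593]);
translate([419, 118, 41]) cube([93, 16, 1593]);
translate([616, 118, 41]) cube([93, 16, 1593]);
translate([813, 118, 41]) cube([93, 16, 1593]);
translate([1010, 118, 41]) cube([93, 16, 1593]);
translate([1207, 118, 41]) cube([93, 16, 1593]);
translate([1404, 118, 41]) cube([93, 16, 1593]);


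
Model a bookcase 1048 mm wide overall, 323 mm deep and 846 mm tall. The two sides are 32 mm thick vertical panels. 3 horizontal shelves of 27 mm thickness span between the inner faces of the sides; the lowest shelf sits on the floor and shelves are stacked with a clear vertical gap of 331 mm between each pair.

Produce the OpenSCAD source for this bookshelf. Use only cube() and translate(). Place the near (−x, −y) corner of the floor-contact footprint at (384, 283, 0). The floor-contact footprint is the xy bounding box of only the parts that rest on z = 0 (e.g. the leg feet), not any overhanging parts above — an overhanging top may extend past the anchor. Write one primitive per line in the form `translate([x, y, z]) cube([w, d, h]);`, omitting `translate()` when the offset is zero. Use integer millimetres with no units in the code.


translate([384, 283, 0]) cube([32, 323, 846]);
translate([1400, 283, 0]) cube([32, 323, 846]);
translate([416, 283, 0]) cube([984, 323, 27]);
translate([416, 283, 358]) cube([984, 323, 27]);
translate([416, 283, 716]) cube([984, 323, 27]);


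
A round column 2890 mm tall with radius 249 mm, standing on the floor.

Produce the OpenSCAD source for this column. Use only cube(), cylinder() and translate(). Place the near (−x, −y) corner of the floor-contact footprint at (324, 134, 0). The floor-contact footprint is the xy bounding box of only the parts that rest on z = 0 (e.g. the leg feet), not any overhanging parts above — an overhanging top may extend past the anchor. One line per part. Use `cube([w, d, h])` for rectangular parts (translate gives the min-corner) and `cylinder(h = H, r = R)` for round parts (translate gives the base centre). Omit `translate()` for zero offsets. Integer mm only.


translate([573, 383, 0]) cylinder(h = 2890, r = 249);


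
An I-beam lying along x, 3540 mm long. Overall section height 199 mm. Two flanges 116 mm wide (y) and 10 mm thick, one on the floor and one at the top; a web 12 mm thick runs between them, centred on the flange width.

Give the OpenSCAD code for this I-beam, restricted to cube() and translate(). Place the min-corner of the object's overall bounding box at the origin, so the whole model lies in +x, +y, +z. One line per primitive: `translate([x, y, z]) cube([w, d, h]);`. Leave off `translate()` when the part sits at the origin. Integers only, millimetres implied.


cube([3540, 116, 10]);
translate([0, 52, 10]) cube([3540, 12, 179]);
translate([0, 0, 189]) cube([3540, 116, 10]);


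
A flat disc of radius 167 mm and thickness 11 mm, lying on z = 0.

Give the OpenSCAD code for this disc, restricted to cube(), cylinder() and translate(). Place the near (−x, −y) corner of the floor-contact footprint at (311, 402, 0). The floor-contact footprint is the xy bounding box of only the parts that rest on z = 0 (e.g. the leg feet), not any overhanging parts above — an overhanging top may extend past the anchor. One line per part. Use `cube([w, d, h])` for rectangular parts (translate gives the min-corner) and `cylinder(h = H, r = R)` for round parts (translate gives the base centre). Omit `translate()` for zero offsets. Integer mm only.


translate([478, 569, 0]) cylinder(h = 11, r = 167);


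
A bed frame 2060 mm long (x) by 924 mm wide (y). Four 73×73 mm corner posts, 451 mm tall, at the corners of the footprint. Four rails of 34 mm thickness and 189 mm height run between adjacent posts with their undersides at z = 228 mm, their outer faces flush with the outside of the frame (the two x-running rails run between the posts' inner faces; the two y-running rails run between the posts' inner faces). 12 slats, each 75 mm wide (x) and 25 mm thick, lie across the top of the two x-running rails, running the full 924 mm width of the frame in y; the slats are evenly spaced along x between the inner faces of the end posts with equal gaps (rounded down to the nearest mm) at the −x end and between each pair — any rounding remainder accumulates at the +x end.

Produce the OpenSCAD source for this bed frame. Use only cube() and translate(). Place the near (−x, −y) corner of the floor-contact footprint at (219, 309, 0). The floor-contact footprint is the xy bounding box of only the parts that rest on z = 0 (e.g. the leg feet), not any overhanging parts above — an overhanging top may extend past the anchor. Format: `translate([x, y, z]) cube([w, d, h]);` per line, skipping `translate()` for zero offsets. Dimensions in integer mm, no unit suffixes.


translate([219, 309, 0]) cube([73, 73, 451]);
translate([219, 1160, 0]) cube([73, 73, 451]);
translate([2206, 309, 0]) cube([73, 73, 451]);
translate([2206, 1160, 0]) cube([73, 73, 451]);
translate([292, 309, 228]) cube([1914, 34, 189]);
translate([292, 1199, 228]) cube([1914, 34, 189]);
translate([219, 382, 228]) cube([34, 778, 189]);
translate([2245, 382, 228]) cube([34, 778, 189]);
translate([370, 309, 417]) cube([75, 924, 25]);
translate([523, 309, 417]) cube([75, 924, 25]);
translate([676, 309, 417]) cube([75, 924, 25]);
translate([829, 309, 417]) cube([75, 924, 25]);
translate([982, 309, 417]) cube([75, 924, 25]);
translate([1135, 309, 417]) cube([75, 924, 25]);
translate([1288, 309, 417]) cube([75, 924, 25]);
translate([1441, 309, 417]) cube([75, 924, 25]);
translate([1594, 309, 417]) cube([75, 924, 25]);
translate([1747, 309, 417]) cube([75, 924, 25]);
translate([1900, 309, 417]) cube([75, 924, 25]);
translate([2053, 309, 417]) cube([75, 924, 25]);


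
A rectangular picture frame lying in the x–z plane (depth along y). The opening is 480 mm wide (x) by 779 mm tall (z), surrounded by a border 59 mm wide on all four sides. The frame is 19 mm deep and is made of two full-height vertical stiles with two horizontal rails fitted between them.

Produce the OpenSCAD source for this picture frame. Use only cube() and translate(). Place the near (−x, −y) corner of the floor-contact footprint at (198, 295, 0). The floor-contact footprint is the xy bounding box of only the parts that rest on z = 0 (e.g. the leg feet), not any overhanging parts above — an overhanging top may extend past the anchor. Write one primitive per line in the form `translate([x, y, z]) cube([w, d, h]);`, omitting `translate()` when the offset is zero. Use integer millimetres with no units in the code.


translate([198, 295, 0]) cube([59, 19, 897]);
translate([737, 295, 0]) cube([59, 19, 897]);
translate([257, 295, 0]) cube([480, 19, 59]);
translate([257, 295, 838]) cube([480, 19, 59]);


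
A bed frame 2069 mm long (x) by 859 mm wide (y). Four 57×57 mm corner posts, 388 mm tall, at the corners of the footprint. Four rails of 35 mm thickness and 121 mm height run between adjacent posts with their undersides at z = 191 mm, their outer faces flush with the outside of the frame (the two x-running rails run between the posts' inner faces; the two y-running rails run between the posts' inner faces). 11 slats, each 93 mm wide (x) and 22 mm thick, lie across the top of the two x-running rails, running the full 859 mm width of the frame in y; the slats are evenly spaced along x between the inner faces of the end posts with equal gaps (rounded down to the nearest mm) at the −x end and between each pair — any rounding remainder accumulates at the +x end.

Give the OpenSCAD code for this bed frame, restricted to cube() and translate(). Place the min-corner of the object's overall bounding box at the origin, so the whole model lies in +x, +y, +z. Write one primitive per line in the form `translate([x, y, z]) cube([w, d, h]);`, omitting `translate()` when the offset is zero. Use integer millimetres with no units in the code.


cube([57, 57, 388]);
translate([0, 802, 0]) cube([57, 57, 388]);
translate([2012, 0, 0]) cube([57, 57, 388]);
translate([2012, 802, 0]) cube([57, 57, 388]);
translate([57, 0, 191]) cube([1955, 35, 121]);
translate([57, 824, 191]) cube([1955, 35, 121]);
translate([0, 57, 191]) cube([35, 745, 121]);
translate([2034, 57, 191]) cube([35, 745, 121]);
translate([134, 0, 312]) cube([93, 859, 22]);
translate([304, 0, 312]) cube([93, 859, 22]);
translate([474, 0, 312]) cube([93, 859, 22]);
translate([644, 0, 312]) cube([93, 859, 22]);
translate([814, 0, 312]) cube([93, 859, 22]);
translate([984, 0, 312]) cube([93, 859, 22]);
translate([1154, 0, 312]) cube([93, 859, 22]);
translate([1324, 0, 312]) cube([93, 859, 22]);
translate([1494, 0, 312]) cube([93, 859, 22]);
translate([1664, 0, 312]) cube([93, 859, 22]);
translate([1834, 0, 312]) cube([93, 859, 22]);


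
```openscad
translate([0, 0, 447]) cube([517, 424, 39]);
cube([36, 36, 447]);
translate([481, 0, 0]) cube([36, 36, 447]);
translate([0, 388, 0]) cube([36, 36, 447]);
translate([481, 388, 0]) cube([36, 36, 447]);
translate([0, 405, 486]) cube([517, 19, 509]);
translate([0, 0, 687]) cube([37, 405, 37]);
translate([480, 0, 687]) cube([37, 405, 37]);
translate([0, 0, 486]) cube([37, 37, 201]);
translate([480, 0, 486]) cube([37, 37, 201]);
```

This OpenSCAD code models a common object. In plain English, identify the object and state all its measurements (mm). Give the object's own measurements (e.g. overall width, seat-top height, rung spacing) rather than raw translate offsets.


A chair. The seat is a 517×424×39 mm slab with its top at z = 486 mm, on four 36×36 mm corner legs (flush with the seat edges, standing on z = 0). A flat backrest 19 mm thick, 509 mm tall, spans the full seat width and rises from the seat top along its +y edge, rear face flush with the rear of the seat. Two armrests of 37×37 mm section run along each side from the seat's front edge to the front of the backrest, top faces 238 mm above the seat top and outer faces flush with the seat's x-edges; a 37×37 mm post under the front of each armrest stands on the seat at the front corner.


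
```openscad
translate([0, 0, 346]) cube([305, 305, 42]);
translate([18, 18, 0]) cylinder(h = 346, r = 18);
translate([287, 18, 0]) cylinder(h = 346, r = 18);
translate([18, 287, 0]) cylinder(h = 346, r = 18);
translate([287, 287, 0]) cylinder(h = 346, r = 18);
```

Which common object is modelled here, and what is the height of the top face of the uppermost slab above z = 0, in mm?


A stool. The seat height is 388 mm.

A 305×305×42 slab at z = 346 on four corner cylinders — a stool. The seat top is 346 + 42 = 388 mm.


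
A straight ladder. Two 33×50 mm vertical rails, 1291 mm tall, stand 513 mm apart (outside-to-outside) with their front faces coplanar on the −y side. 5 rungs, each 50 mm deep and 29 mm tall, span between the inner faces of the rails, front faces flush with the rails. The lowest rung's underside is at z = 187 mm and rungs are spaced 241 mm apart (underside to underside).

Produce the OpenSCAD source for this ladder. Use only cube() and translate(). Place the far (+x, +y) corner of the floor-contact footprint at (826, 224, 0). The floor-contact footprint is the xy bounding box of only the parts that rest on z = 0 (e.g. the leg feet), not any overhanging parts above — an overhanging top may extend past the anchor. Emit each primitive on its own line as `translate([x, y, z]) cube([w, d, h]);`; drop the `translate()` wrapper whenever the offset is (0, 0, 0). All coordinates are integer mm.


// rung span = 513 - 2*33 = 447
// rung[k] z = 187 + k*241
translate([313, 174, 0]) cube([33, 50, 1291]);
translate([793, 174, 0]) cube([33, 50, 1291]);
translate([346, 174, 187]) cube([447, 50, 29]);
translate([346, 174, 428]) cube([447, 50, 29]);
translate([346, 174, 669]) cube([447, 50, 29]);
translate([346, 174, 910]) cube([447, 50, 29]);
translate([346, 174, 1151]) cube([447, 50, 29]);


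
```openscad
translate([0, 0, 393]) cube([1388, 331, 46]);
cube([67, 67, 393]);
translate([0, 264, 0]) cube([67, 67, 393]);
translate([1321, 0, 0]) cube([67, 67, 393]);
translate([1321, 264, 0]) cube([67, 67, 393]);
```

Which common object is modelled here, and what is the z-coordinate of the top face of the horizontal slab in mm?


A bench. The seat-top height is 439 mm.

A long slab on four corner posts — a bench. The slab sits at z = 393 with thickness 46, so the top is 393 + 46 = 439 mm.


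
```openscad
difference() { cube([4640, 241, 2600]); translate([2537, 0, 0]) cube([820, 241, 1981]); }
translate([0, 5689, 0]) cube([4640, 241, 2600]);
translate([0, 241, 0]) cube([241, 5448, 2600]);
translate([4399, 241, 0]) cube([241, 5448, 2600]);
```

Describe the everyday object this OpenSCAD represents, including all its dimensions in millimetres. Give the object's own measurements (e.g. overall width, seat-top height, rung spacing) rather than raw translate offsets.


A single room: four walls, each 2600 mm tall and 241 mm thick, enclosing an outside footprint 4640×5930 mm (x × y), no floor or roof. The front and back walls (−y and +y sides) run the full x-width; the side walls fit between their inner faces. A door opening 820 mm wide and 1981 mm tall is cut through the front wall from the floor up, its −x edge 2537 mm from the wall's −x end.


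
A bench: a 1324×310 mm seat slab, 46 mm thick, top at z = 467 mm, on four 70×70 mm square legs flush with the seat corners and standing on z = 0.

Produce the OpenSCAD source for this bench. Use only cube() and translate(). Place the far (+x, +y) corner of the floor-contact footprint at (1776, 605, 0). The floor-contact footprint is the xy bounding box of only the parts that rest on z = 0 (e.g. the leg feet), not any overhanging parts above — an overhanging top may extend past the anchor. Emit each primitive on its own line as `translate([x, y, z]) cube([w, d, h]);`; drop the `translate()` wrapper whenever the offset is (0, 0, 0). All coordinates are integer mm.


translate([452, 295, 421]) cube([1324, 310, 46]);
translate([452, 295, 0]) cube([70, 70, 421]);
translate([452, 535, 0]) cube([70, 70, 421]);
translate([1706, 295, 0]) cube([70, 70, 421]);
translate([1706, 535, 0]) cube([70, 70, 421]);


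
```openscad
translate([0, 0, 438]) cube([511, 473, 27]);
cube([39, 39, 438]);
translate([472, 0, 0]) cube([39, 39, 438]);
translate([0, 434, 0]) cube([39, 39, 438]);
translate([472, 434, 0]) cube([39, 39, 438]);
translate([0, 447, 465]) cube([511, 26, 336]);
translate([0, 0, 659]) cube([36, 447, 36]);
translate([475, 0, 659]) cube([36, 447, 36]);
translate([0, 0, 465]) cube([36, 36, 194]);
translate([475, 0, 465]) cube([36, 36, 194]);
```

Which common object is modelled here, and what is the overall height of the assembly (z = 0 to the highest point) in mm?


A chair. The overall height is 801 mm.

A slab on four corner posts with a tall panel at the back — a chair. The seat slab sits at z = 438 with thickness 27, and the 336 mm backrest starts at the seat top, so the overall height is 438 + 27 + 336 = 801 mm.


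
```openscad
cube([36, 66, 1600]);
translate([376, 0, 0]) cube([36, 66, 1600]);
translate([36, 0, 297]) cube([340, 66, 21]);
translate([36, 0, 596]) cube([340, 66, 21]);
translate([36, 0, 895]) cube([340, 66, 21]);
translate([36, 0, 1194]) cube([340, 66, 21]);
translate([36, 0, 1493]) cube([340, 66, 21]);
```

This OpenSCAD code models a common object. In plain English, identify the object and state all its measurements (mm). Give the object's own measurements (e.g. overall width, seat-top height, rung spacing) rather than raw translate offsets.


A straight ladder. Two 36×66 mm vertical rails, 1600 mm tall, stand 412 mm apart (outside-to-outside) with their front faces coplanar on the −y side. 5 rungs, each 66 mm deep and 21 mm tall, span between the inner faces of the rails, front faces flush with the rails. The lowest rung's underside is at z = 297 mm and rungs are spaced 299 mm apart (underside to underside).


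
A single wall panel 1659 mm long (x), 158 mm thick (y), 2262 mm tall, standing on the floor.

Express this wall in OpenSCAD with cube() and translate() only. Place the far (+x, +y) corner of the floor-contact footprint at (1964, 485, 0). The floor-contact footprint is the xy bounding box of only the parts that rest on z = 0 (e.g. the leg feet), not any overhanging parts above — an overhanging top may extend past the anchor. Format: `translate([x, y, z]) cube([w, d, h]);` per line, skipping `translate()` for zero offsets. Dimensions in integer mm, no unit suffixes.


translate([305, 327, 0]) cube([1659, 158, 2262]);


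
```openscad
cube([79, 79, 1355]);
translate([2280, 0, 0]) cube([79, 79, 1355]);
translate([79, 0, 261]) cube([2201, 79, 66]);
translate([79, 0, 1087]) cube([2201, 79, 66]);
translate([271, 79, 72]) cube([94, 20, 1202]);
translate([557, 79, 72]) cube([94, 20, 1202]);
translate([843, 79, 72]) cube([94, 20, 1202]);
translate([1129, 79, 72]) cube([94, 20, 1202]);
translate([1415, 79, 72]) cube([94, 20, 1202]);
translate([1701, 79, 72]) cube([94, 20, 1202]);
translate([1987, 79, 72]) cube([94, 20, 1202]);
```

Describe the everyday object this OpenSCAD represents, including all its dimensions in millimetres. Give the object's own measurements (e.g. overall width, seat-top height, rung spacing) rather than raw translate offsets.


A fence section. Two 79×79 mm posts, 1355 mm tall, stand on the floor with a clear span of 2201 mm between their inner faces. Two horizontal rails of 79×66 mm section span the gap between the posts with their undersides at z = 261 mm and z = 1087 mm, flush with the posts' −y face. 7 pickets, each 94 mm wide, 20 mm thick and 1202 mm tall, are fixed to the +y face of the rails with their bottoms at z = 72 mm, spaced across the span with a 192 mm gap after the −x post and between neighbouring pickets, with 199 mm left before the +x post.


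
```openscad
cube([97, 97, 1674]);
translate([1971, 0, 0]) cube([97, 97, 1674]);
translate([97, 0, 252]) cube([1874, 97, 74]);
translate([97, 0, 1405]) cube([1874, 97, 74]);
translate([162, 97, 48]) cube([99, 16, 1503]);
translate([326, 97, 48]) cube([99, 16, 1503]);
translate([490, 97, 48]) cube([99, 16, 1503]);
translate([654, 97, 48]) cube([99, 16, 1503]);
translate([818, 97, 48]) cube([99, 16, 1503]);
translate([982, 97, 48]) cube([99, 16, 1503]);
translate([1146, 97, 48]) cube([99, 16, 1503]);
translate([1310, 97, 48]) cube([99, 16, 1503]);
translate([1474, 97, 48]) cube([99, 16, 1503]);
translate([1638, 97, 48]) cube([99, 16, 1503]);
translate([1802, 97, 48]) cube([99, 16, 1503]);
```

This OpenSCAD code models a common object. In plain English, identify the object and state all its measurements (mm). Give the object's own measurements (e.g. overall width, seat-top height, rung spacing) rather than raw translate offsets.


A fence section. Two 97×97 mm posts, 1674 mm tall, stand on the floor with a clear span of 1874 mm between their inner faces. Two horizontal rails of 97×74 mm section span the gap between the posts with their undersides at z = 252 mm and z = 1405 mm, flush with the posts' −y face. 11 pickets, each 99 mm wide, 16 mm thick and 1503 mm tall, are fixed to the +y face of the rails with their bottoms at z = 48 mm, spaced across the span with a 65 mm gap after the −x post and between neighbouring pickets, with 70 mm left before the +x post.


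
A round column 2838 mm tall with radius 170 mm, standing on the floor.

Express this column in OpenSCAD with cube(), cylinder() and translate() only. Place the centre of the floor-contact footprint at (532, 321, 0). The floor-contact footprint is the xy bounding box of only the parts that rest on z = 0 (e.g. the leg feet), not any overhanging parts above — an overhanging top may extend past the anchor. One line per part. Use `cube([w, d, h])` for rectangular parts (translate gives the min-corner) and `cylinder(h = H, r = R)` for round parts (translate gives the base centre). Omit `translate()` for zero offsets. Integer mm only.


translate([532, 321, 0]) cylinder(h = 2838, r = 170);


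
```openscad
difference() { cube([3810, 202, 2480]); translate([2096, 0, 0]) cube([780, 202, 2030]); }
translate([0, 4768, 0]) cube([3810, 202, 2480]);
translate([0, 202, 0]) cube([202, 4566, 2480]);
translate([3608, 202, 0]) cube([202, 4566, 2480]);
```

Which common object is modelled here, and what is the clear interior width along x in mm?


A single room. The interior width is 3406 mm.

Four walls enclosing a rectangle with a door in the front wall — a room. Outside width 3810 minus two 202 mm walls gives 3406 mm.


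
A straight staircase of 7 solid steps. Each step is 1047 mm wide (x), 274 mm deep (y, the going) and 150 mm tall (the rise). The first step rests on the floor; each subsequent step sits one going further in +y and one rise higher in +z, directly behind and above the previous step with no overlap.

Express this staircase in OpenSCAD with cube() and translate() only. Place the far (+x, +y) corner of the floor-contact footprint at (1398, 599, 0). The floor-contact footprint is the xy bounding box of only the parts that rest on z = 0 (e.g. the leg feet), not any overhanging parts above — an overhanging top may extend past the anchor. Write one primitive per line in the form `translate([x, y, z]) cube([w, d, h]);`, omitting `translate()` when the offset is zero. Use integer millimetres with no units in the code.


translate([351, 325, 0]) cube([1047, 274, 150]);
translate([351, 599, 150]) cube([1047, 274, 150]);
translate([351, 873, 300]) cube([1047, 274, 150]);
translate([351, 1147, 450]) cube([1047, 274, 150]);
translate([351, 1421, 600]) cube([1047, 274, 150]);
translate([351, 1695, 750]) cube([1047, 274, 150]);
translate([351, 1969, 900]) cube([1047, 274, 150]);


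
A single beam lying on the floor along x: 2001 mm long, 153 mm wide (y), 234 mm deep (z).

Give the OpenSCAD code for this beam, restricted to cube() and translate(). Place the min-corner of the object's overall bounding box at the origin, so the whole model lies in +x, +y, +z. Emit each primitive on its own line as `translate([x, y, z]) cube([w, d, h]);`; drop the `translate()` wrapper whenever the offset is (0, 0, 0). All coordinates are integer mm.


cube([2001, 153, 234]);


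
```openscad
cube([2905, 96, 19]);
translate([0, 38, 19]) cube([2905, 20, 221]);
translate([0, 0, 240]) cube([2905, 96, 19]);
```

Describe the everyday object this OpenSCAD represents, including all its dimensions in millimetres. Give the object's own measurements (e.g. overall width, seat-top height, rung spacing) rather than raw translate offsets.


An I-beam lying along x, 2905 mm long. Overall section height 259 mm. Two flanges 96 mm wide (y) and 19 mm thick, one on the floor and one at the top; a web 20 mm thick runs between them, centred on the flange width.


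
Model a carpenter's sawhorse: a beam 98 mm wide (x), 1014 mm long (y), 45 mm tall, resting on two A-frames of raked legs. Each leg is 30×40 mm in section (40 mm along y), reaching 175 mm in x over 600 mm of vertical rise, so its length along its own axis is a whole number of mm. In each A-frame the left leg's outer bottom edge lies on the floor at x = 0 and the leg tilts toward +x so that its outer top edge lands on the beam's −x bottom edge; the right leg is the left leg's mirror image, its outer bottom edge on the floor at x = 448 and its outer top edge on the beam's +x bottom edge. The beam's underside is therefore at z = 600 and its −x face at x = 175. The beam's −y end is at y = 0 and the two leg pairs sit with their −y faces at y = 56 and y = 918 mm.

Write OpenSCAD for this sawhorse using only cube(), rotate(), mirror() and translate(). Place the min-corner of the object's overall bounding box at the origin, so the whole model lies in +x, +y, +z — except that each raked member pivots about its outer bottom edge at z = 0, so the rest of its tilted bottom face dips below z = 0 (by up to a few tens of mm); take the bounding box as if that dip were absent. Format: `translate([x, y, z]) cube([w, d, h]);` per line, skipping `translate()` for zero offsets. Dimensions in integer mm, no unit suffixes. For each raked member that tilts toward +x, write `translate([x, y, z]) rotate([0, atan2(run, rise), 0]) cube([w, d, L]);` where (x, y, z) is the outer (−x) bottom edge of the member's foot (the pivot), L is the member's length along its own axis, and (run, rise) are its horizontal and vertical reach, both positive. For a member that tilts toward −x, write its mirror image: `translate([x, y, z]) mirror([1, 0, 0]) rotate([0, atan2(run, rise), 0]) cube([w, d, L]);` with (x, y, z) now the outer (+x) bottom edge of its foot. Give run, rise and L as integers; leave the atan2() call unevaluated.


translate([175, 0, 600]) cube([98, 1014, 45]);
translate([0, 56, 0]) rotate([0, atan2(175, 600), 0]) cube([30, 40, 625]);
translate([448, 56, 0]) mirror([1, 0, 0]) rotate([0, atan2(175, 600), 0]) cube([30, 40, 625]);
translate([0, 918, 0]) rotate([0, atan2(175, 600), 0]) cube([30, 40, 625]);
translate([448, 918, 0]) mirror([1, 0, 0]) rotate([0, atan2(175, 600), 0]) cube([30, 40, 625]);


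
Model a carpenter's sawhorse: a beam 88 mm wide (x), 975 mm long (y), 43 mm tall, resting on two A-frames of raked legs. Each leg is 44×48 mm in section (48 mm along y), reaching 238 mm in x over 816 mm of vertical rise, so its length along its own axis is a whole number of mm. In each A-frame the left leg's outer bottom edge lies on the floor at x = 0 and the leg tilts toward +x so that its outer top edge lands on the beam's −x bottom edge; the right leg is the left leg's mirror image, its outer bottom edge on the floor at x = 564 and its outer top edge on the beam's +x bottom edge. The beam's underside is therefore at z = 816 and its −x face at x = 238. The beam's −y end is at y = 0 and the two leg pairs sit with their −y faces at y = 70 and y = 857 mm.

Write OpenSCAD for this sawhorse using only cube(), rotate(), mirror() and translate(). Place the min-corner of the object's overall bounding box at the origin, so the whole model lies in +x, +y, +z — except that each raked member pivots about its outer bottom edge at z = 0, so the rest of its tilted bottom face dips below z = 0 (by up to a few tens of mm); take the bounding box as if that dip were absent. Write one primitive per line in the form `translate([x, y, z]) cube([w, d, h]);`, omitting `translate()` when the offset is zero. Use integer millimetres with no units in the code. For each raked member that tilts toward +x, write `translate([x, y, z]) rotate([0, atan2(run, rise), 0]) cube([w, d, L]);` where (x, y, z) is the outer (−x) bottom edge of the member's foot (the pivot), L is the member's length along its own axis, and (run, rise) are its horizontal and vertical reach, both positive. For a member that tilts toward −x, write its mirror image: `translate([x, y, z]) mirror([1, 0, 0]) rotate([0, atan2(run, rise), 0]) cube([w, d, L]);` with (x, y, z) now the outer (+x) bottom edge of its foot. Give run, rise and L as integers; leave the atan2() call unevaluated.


translate([238, 0, 816]) cube([88, 975, 43]);
translate([0, 70, 0]) rotate([0, atan2(238, 816), 0]) cube([44, 48, 850]);
translate([564, 70, 0]) mirror([1, 0, 0]) rotate([0, atan2(238, 816), 0]) cube([44, 48, 850]);
translate([0, 857, 0]) rotate([0, atan2(238, 816), 0]) cube([44, 48, 850]);
translate([564, 857, 0]) mirror([1, 0, 0]) rotate([0, atan2(238, 816), 0]) cube([44, 48, 850]);


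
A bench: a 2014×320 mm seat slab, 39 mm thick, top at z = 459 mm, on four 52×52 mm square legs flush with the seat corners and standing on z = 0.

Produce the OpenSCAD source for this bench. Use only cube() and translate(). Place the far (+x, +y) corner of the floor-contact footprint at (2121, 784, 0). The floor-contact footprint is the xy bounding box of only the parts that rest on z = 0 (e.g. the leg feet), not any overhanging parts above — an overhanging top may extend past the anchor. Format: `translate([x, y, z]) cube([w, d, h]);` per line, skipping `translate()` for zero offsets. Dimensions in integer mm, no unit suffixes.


translate([107, 464, 420]) cube([2014, 320, 39]);
translate([107, 464, 0]) cube([52, 52, 420]);
translate([107, 732, 0]) cube([52, 52, 420]);
translate([2069, 464, 0]) cube([52, 52, 420]);
translate([2069, 732, 0]) cube([52, 52, 420]);
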